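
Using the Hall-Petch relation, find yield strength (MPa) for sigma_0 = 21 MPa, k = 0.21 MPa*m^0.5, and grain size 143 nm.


d = 143 nm = 1.43e-07 m
sqrt(d) = 0.0003781534
Hall-Petch contribution = k / sqrt(d) = 0.21 / 0.0003781534 = 555.3 MPa
sigma = sigma_0 + k/sqrt(d) = 21 + 555.3 = 576.3 MPa

576.3


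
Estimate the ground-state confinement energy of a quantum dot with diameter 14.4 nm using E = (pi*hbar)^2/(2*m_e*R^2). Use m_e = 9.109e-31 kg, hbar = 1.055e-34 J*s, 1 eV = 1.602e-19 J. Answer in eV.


Radius R = 14.4/2 = 7.2 nm = 7.2e-09 m
E = (pi * 1.055e-34)^2 / (2 * 9.109e-31 * (7.2e-09)^2)
E(J) = 1.16316e-21
E = E(J) / 1.602e-19 = 0.0073 eV

0.0073


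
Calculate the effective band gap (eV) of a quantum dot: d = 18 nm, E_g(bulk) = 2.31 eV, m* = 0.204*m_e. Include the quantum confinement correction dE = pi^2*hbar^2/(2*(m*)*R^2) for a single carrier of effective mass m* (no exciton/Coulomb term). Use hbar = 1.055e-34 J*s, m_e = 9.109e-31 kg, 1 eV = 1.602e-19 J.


Radius R = 18/2 nm = 9e-09 m
Confinement energy dE = pi^2 * hbar^2 / (2 * m_eff * m_e * R^2)
dE = pi^2 * (1.055e-34)^2 / (2 * 0.204 * 9.109e-31 * (9e-09)^2) J, divided by 1.602e-19 J/eV
dE = 0.0228 eV
Total band gap = E_g(bulk) + dE = 2.31 + 0.0228 = 2.3328 eV

2.3328


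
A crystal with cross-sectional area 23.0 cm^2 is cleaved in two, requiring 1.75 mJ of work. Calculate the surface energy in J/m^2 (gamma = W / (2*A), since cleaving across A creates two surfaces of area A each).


Convert: A = 23.0 cm^2 = 0.0023 m^2, W = 1.75 mJ = 0.00175 J
Cleaving exposes two faces of area A, so total new surface = 2*A and gamma = W / (2*A)
gamma = 0.00175 / (2 * 0.0023)
gamma = 0.38 J/m^2

0.38


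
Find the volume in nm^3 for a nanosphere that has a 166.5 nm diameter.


Radius r = 166.5/2 = 83.25 nm
Volume V = (4/3) * pi * r^3
V = (4/3) * pi * (83.25)^3
V = 2416803.47 nm^3

2416803.47


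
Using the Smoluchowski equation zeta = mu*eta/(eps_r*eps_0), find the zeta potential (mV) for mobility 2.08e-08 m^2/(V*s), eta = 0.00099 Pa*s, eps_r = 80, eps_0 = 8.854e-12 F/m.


Smoluchowski equation: zeta = mu * eta / (eps_r * eps_0)
zeta = 2.08e-08 * 0.00099 / (80 * 8.854e-12)
zeta = 0.029072 V = 29.07 mV

29.07


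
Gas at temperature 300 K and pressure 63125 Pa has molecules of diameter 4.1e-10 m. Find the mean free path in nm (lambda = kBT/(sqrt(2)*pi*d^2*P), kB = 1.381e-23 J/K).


Mean free path: lambda = kB*T / (sqrt(2) * pi * d^2 * P)
lambda = 1.381e-23 * 300 / (sqrt(2) * pi * (4.1e-10)^2 * 63125)
lambda = 8.78782e-08 m
lambda = 87.88 nm

87.88


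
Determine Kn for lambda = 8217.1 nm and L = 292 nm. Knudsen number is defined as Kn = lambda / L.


Knudsen number Kn = lambda / L
Kn = 8217.1 / 292
Kn = 28.1408

28.1408


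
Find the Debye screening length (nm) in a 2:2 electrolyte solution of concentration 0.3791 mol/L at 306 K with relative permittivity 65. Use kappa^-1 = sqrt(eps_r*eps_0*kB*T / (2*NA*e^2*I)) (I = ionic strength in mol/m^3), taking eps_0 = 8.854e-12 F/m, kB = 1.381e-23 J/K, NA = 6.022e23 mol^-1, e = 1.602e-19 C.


Ionic strength I = 0.3791 * 2^2 * 1000 = 1516.4 mol/m^3
kappa^-1 = sqrt(65 * 8.854e-12 * 1.381e-23 * 306 / (2 * 6.022e23 * (1.602e-19)^2 * 1516.4))
kappa^-1 = 0.228 nm

0.228


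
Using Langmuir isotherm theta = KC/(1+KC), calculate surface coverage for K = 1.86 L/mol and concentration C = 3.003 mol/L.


Langmuir isotherm: theta = K*C / (1 + K*C)
K*C = 1.86 * 3.003 = 5.58558
theta = 5.58558 / (1 + 5.58558) = 5.58558 / 6.58558
theta = 0.8482

0.8482


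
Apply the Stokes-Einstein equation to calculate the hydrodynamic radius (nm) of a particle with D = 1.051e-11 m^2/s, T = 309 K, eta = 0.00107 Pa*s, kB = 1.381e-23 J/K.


Stokes-Einstein: R = kB*T / (6*pi*eta*D)
R = 1.381e-23 * 309 / (6 * pi * 0.00107 * 1.051e-11)
R = 2.0131e-08 m = 20.13 nm

20.13


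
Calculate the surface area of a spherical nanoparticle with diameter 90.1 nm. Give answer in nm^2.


Radius r = 90.1/2 = 45.05 nm
Surface area SA = 4 * pi * r^2
SA = 4 * pi * (45.05)^2
SA = 25503.48 nm^2

25503.48


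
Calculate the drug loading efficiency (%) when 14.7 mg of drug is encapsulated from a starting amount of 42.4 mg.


Drug loading efficiency = (drug loaded / drug initial) * 100
DLE = 14.7 / 42.4 * 100
DLE = 0.3467 * 100
DLE = 34.67%

34.67


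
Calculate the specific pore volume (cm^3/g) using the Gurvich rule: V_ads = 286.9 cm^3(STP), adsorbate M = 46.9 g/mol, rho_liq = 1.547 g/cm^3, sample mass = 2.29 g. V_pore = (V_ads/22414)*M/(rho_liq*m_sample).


Moles adsorbed n = V_ads / 22414 = 286.9 / 22414 = 1.280004e-02 mol
Liquid volume V_liq = n * M / rho_liq = 1.280004e-02 * 46.9 / 1.547 = 0.38806 cm^3
Specific pore volume V_pore = V_liq / m_sample = 0.38806 / 2.29
V_pore = 0.1695 cm^3/g

0.1695


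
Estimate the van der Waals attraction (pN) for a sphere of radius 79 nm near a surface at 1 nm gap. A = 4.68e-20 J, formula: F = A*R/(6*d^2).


Convert to SI: R = 79 nm = 7.9e-08 m, d = 1 nm = 1e-09 m
F = A * R / (6 * d^2)
F = 4.68e-20 * 7.9e-08 / (6 * (1e-09)^2)
F = 6.162e-10 N = 616.2 pN

616.2


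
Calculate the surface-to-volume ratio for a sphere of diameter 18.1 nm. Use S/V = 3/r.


Radius r = 18.1/2 = 9.05 nm
S/V = 3 / r = 3 / 9.05
S/V = 0.3315 nm^-1

0.3315


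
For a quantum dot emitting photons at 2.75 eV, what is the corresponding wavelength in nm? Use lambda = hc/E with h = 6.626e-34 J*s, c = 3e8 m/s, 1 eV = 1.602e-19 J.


Convert energy: E = 2.75 eV = 2.75 * 1.602e-19 = 4.4055e-19 J
lambda = h*c / E = 6.626e-34 * 3e8 / 4.4055e-19
lambda = 4.51209e-07 m = 451.2 nm

451.2


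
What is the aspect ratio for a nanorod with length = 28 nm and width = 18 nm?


Aspect ratio AR = length / diameter
AR = 28 / 18
AR = 1.56

1.56


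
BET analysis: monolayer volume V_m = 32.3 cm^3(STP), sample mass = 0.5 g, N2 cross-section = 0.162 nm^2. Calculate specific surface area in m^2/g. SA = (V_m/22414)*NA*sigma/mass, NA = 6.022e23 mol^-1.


Number of moles in monolayer = V_m / 22414 = 32.3 / 22414 = 0.00144106
Number of molecules = moles * NA = 0.00144106 * 6.022e23
SA = molecules * sigma / mass
SA = (32.3 / 22414) * 6.022e23 * 0.162e-18 / 0.5
SA = 281.2 m^2/g

281.2


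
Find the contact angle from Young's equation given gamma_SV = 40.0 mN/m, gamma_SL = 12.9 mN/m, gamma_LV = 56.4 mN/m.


cos(theta) = (gamma_SV - gamma_SL) / gamma_LV
cos(theta) = (40.0 - 12.9) / 56.4
cos(theta) = 0.480496
theta = arccos(0.480496) = 61.28 degrees

61.28


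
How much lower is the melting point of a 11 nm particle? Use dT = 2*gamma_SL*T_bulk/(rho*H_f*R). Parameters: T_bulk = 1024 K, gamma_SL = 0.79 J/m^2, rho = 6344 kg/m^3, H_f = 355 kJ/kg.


Radius R = 11/2 = 5.5 nm = 5.5e-09 m
Convert H_f = 355 kJ/kg = 355000 J/kg
dT = 2 * gamma_SL * T_bulk / (rho * H_f * R)
dT = 2 * 0.79 * 1024 / (6344 * 355000 * 5.5e-09)
dT = 130.6 K

130.6


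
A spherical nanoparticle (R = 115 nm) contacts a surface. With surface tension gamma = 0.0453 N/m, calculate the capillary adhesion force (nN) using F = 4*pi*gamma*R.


Convert radius: R = 115 nm = 1.15e-07 m
F = 4 * pi * gamma * R
F = 4 * pi * 0.0453 * 1.15e-07
F = 6.54645e-08 N = 65.4645 nN

65.4645


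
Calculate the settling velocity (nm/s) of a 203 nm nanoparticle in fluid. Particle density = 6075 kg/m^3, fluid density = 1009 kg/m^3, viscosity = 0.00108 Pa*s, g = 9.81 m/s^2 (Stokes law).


Radius R = 203/2 nm = 1.015e-07 m
Density difference = 6075 - 1009 = 5066 kg/m^3
v = 2 * R^2 * (rho_p - rho_f) * g / (9 * eta)
v = 2 * (1.015e-07)^2 * 5066 * 9.81 / (9 * 0.00108)
v = 1.05349e-07 m/s = 105.3489 nm/s

105.3489


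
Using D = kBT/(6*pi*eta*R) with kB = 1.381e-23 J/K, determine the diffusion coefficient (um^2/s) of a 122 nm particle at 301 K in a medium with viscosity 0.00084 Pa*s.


Radius R = 122/2 = 61 nm = 6.1e-08 m
D = kB*T / (6*pi*eta*R)
D = 1.381e-23 * 301 / (6 * pi * 0.00084 * 6.1e-08)
D = 4.30378e-12 m^2/s = 4.304 um^2/s

4.304


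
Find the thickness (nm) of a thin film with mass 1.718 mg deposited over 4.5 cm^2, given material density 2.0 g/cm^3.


Convert: m = 1.718 mg = 1.7180e-06 kg, A = 4.5 cm^2 = 4.5000e-04 m^2, rho = 2.0 g/cm^3 = 2000 kg/m^3
t = m / (A * rho)
t = 1.7180e-06 / (4.5000e-04 * 2000)
t = 1.9089e-06 m = 1908.9 nm

1908.9


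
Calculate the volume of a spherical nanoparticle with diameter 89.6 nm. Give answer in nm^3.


Radius r = 89.6/2 = 44.8 nm
Volume V = (4/3) * pi * r^3
V = (4/3) * pi * (44.8)^3
V = 376636.71 nm^3

376636.71


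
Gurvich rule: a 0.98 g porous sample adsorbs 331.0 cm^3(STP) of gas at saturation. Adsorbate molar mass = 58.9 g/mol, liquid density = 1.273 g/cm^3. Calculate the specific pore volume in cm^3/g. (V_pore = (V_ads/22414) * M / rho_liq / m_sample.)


Moles adsorbed n = V_ads / 22414 = 331.0 / 22414 = 1.476756e-02 mol
Liquid volume V_liq = n * M / rho_liq = 1.476756e-02 * 58.9 / 1.273 = 0.68327 cm^3
Specific pore volume V_pore = V_liq / m_sample = 0.68327 / 0.98
V_pore = 0.6972 cm^3/g

0.6972


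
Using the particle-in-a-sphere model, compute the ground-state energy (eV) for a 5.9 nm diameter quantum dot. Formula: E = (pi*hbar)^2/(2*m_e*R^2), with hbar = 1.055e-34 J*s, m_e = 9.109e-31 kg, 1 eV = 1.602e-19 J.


Radius R = 5.9/2 = 2.95 nm = 2.95e-09 m
E = (pi * 1.055e-34)^2 / (2 * 9.109e-31 * (2.95e-09)^2)
E(J) = 6.92883e-21
E = E(J) / 1.602e-19 = 0.0433 eV

0.0433


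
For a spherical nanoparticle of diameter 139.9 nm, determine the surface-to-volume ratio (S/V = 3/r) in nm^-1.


Radius r = 139.9/2 = 69.95 nm
S/V = 3 / r = 3 / 69.95
S/V = 0.0429 nm^-1

0.0429


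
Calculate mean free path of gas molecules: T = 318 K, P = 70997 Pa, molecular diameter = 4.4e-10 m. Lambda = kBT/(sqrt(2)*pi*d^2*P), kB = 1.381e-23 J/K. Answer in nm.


Mean free path: lambda = kB*T / (sqrt(2) * pi * d^2 * P)
lambda = 1.381e-23 * 318 / (sqrt(2) * pi * (4.4e-10)^2 * 70997)
lambda = 7.19135e-08 m
lambda = 71.91 nm

71.91


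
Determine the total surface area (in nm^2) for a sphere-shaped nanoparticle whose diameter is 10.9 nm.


Radius r = 10.9/2 = 5.45 nm
Surface area SA = 4 * pi * r^2
SA = 4 * pi * (5.45)^2
SA = 373.25 nm^2

373.25


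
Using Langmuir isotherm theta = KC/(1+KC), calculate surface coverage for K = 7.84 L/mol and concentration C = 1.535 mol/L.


Langmuir isotherm: theta = K*C / (1 + K*C)
K*C = 7.84 * 1.535 = 12.0344
theta = 12.0344 / (1 + 12.0344) = 12.0344 / 13.0344
theta = 0.9233

0.9233


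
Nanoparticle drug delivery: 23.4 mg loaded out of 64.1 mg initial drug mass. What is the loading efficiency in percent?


Drug loading efficiency = (drug loaded / drug initial) * 100
DLE = 23.4 / 64.1 * 100
DLE = 0.3651 * 100
DLE = 36.51%

36.51


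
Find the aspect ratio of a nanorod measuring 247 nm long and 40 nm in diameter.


Aspect ratio AR = length / diameter
AR = 247 / 40
AR = 6.17

6.17


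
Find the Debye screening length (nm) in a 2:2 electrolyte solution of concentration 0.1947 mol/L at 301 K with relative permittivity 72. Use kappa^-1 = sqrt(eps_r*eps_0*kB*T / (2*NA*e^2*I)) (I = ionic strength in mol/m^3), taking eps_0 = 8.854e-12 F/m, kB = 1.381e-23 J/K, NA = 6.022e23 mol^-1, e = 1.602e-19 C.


Ionic strength I = 0.1947 * 2^2 * 1000 = 778.8 mol/m^3
kappa^-1 = sqrt(72 * 8.854e-12 * 1.381e-23 * 301 / (2 * 6.022e23 * (1.602e-19)^2 * 778.8))
kappa^-1 = 0.332 nm

0.332


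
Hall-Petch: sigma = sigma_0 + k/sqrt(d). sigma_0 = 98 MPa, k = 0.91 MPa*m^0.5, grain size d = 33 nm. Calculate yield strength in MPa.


d = 33 nm = 3.3e-08 m
sqrt(d) = 0.000181659
Hall-Petch contribution = k / sqrt(d) = 0.91 / 0.000181659 = 5009.4 MPa
sigma = sigma_0 + k/sqrt(d) = 98 + 5009.4 = 5107.4 MPa

5107.4


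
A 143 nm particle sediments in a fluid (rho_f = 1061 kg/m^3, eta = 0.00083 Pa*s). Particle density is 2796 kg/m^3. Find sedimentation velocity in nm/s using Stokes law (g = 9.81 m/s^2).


Radius R = 143/2 nm = 7.15e-08 m
Density difference = 2796 - 1061 = 1735 kg/m^3
v = 2 * R^2 * (rho_p - rho_f) * g / (9 * eta)
v = 2 * (7.15e-08)^2 * 1735 * 9.81 / (9 * 0.00083)
v = 2.32965e-08 m/s = 23.2965 nm/s

23.2965


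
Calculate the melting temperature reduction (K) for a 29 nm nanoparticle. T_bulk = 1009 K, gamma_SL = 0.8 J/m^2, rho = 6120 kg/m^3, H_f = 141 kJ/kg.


Radius R = 29/2 = 14.5 nm = 1.45e-08 m
Convert H_f = 141 kJ/kg = 141000 J/kg
dT = 2 * gamma_SL * T_bulk / (rho * H_f * R)
dT = 2 * 0.8 * 1009 / (6120 * 141000 * 1.45e-08)
dT = 129.0 K

129.0


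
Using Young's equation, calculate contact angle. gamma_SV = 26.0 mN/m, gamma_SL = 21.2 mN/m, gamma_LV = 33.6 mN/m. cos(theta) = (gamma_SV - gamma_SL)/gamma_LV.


cos(theta) = (gamma_SV - gamma_SL) / gamma_LV
cos(theta) = (26.0 - 21.2) / 33.6
cos(theta) = 0.142857
theta = arccos(0.142857) = 81.79 degrees

81.79


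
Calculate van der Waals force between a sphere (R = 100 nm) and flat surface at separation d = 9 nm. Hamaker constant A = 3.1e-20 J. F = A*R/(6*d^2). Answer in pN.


Convert to SI: R = 100 nm = 1e-07 m, d = 9 nm = 9e-09 m
F = A * R / (6 * d^2)
F = 3.1e-20 * 1e-07 / (6 * (9e-09)^2)
F = 6.3786e-12 N = 6.379 pN

6.379


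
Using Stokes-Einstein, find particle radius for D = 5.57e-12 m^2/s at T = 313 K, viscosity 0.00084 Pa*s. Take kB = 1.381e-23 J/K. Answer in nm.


Stokes-Einstein: R = kB*T / (6*pi*eta*D)
R = 1.381e-23 * 313 / (6 * pi * 0.00084 * 5.57e-12)
R = 4.9012e-08 m = 49.01 nm

49.01


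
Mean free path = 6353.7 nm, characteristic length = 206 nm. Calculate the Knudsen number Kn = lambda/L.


Knudsen number Kn = lambda / L
Kn = 6353.7 / 206
Kn = 30.8432

30.8432


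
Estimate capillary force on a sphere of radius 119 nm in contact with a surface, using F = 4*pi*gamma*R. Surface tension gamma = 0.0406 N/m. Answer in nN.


Convert radius: R = 119 nm = 1.19e-07 m
F = 4 * pi * gamma * R
F = 4 * pi * 0.0406 * 1.19e-07
F = 6.07132e-08 N = 60.7132 nN

60.7132


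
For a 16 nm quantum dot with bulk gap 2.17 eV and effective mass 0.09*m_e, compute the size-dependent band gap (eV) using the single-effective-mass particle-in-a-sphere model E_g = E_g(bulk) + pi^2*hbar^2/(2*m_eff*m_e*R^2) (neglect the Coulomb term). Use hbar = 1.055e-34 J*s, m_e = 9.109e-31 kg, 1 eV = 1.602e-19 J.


Radius R = 16/2 nm = 8e-09 m
Confinement energy dE = pi^2 * hbar^2 / (2 * m_eff * m_e * R^2)
dE = pi^2 * (1.055e-34)^2 / (2 * 0.09 * 9.109e-31 * (8e-09)^2) J, divided by 1.602e-19 J/eV
dE = 0.0653 eV
Total band gap = E_g(bulk) + dE = 2.17 + 0.0653 = 2.2353 eV

2.2353


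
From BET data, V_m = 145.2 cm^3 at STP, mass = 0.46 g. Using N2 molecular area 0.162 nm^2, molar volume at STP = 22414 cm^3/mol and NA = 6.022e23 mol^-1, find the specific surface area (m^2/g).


Number of moles in monolayer = V_m / 22414 = 145.2 / 22414 = 0.00647809
Number of molecules = moles * NA = 0.00647809 * 6.022e23
SA = molecules * sigma / mass
SA = (145.2 / 22414) * 6.022e23 * 0.162e-18 / 0.46
SA = 1373.9 m^2/g

1373.9


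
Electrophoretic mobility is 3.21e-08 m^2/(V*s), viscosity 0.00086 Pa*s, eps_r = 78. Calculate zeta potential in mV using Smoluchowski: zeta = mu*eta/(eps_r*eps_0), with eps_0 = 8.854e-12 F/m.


Smoluchowski equation: zeta = mu * eta / (eps_r * eps_0)
zeta = 3.21e-08 * 0.00086 / (78 * 8.854e-12)
zeta = 0.039973 V = 39.97 mV

39.97


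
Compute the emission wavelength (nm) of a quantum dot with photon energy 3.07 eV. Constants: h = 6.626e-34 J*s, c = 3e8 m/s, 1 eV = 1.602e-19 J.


Convert energy: E = 3.07 eV = 3.07 * 1.602e-19 = 4.91814e-19 J
lambda = h*c / E = 6.626e-34 * 3e8 / 4.91814e-19
lambda = 4.04177e-07 m = 404.2 nm

404.2


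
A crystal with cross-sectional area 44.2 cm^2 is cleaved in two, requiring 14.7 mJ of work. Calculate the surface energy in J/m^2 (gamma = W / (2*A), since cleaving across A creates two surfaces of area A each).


Convert: A = 44.2 cm^2 = 0.00442 m^2, W = 14.7 mJ = 0.0147 J
Cleaving exposes two faces of area A, so total new surface = 2*A and gamma = W / (2*A)
gamma = 0.0147 / (2 * 0.00442)
gamma = 1.663 J/m^2

1.663


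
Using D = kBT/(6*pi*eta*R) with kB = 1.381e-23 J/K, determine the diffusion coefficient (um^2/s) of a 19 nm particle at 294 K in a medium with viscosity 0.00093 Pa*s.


Radius R = 19/2 = 9.5 nm = 9.5e-09 m
D = kB*T / (6*pi*eta*R)
D = 1.381e-23 * 294 / (6 * pi * 0.00093 * 9.5e-09)
D = 2.438e-11 m^2/s = 24.38 um^2/s

24.38


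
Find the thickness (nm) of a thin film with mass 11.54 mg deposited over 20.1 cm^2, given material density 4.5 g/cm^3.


Convert: m = 11.54 mg = 1.1540e-05 kg, A = 20.1 cm^2 = 2.0100e-03 m^2, rho = 4.5 g/cm^3 = 4500 kg/m^3
t = m / (A * rho)
t = 1.1540e-05 / (2.0100e-03 * 4500)
t = 1.2758e-06 m = 1275.8 nm

1275.8


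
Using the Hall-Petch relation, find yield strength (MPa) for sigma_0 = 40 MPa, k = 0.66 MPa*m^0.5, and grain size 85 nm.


d = 85 nm = 8.5e-08 m
sqrt(d) = 0.0002915476
Hall-Petch contribution = k / sqrt(d) = 0.66 / 0.0002915476 = 2263.8 MPa
sigma = sigma_0 + k/sqrt(d) = 40 + 2263.8 = 2303.8 MPa

2303.8


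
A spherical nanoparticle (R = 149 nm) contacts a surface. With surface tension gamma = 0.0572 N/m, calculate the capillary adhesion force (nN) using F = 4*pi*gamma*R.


Convert radius: R = 149 nm = 1.49e-07 m
F = 4 * pi * gamma * R
F = 4 * pi * 0.0572 * 1.49e-07
F = 1.07101e-07 N = 107.1007 nN

107.1007


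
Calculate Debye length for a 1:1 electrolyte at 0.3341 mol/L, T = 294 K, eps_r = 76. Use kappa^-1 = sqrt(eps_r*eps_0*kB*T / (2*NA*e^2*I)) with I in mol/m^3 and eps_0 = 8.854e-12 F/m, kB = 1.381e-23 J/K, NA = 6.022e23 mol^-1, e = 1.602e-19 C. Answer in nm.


Ionic strength I = 0.3341 * 1^2 * 1000 = 334.1 mol/m^3
kappa^-1 = sqrt(76 * 8.854e-12 * 1.381e-23 * 294 / (2 * 6.022e23 * (1.602e-19)^2 * 334.1))
kappa^-1 = 0.514 nm

0.514


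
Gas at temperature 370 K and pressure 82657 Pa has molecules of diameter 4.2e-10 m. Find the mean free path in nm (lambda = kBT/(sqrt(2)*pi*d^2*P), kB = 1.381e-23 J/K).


Mean free path: lambda = kB*T / (sqrt(2) * pi * d^2 * P)
lambda = 1.381e-23 * 370 / (sqrt(2) * pi * (4.2e-10)^2 * 82657)
lambda = 7.88774e-08 m
lambda = 78.88 nm

78.88


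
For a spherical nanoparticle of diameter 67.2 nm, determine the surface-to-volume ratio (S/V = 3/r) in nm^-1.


Radius r = 67.2/2 = 33.6 nm
S/V = 3 / r = 3 / 33.6
S/V = 0.0893 nm^-1

0.0893


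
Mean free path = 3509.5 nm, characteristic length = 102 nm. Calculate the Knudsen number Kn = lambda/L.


Knudsen number Kn = lambda / L
Kn = 3509.5 / 102
Kn = 34.4069

34.4069


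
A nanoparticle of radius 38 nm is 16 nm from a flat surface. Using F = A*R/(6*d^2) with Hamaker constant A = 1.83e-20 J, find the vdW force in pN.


Convert to SI: R = 38 nm = 3.8e-08 m, d = 16 nm = 1.6e-08 m
F = A * R / (6 * d^2)
F = 1.83e-20 * 3.8e-08 / (6 * (1.6e-08)^2)
F = 4.52734e-13 N = 0.453 pN

0.453


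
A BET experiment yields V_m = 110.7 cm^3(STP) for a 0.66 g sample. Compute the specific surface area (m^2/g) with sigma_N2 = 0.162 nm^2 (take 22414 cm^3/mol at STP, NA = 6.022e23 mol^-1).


Number of moles in monolayer = V_m / 22414 = 110.7 / 22414 = 0.00493888
Number of molecules = moles * NA = 0.00493888 * 6.022e23
SA = molecules * sigma / mass
SA = (110.7 / 22414) * 6.022e23 * 0.162e-18 / 0.66
SA = 730.0 m^2/g

730.0


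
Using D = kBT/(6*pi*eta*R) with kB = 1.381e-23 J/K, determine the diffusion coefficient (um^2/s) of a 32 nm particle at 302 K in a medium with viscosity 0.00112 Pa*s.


Radius R = 32/2 = 16 nm = 1.6e-08 m
D = kB*T / (6*pi*eta*R)
D = 1.381e-23 * 302 / (6 * pi * 0.00112 * 1.6e-08)
D = 1.2347e-11 m^2/s = 12.347 um^2/s

12.347


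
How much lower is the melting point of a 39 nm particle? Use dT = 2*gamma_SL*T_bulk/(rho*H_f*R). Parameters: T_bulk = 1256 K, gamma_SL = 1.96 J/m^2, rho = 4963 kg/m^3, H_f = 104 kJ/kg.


Radius R = 39/2 = 19.5 nm = 1.95e-08 m
Convert H_f = 104 kJ/kg = 104000 J/kg
dT = 2 * gamma_SL * T_bulk / (rho * H_f * R)
dT = 2 * 1.96 * 1256 / (4963 * 104000 * 1.95e-08)
dT = 489.2 K

489.2


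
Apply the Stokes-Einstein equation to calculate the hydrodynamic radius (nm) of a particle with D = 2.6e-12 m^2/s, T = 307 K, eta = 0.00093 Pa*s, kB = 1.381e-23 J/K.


Stokes-Einstein: R = kB*T / (6*pi*eta*D)
R = 1.381e-23 * 307 / (6 * pi * 0.00093 * 2.6e-12)
R = 9.30196e-08 m = 93.02 nm

93.02


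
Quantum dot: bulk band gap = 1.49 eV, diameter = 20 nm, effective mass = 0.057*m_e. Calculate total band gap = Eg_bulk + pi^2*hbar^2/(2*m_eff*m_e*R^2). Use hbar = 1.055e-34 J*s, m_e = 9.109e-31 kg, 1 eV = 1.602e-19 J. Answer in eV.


Radius R = 20/2 nm = 1e-08 m
Confinement energy dE = pi^2 * hbar^2 / (2 * m_eff * m_e * R^2)
dE = pi^2 * (1.055e-34)^2 / (2 * 0.057 * 9.109e-31 * (1e-08)^2) J, divided by 1.602e-19 J/eV
dE = 0.066 eV
Total band gap = E_g(bulk) + dE = 1.49 + 0.066 = 1.556 eV

1.556


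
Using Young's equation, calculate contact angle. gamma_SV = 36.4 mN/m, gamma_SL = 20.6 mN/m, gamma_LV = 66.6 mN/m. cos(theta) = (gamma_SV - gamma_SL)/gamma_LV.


cos(theta) = (gamma_SV - gamma_SL) / gamma_LV
cos(theta) = (36.4 - 20.6) / 66.6
cos(theta) = 0.237237
theta = arccos(0.237237) = 76.28 degrees

76.28


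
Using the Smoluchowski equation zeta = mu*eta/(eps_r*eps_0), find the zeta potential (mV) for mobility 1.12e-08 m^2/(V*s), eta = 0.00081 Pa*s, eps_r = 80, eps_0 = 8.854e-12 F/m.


Smoluchowski equation: zeta = mu * eta / (eps_r * eps_0)
zeta = 1.12e-08 * 0.00081 / (80 * 8.854e-12)
zeta = 0.012808 V = 12.81 mV

12.81


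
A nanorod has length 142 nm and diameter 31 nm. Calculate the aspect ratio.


Aspect ratio AR = length / diameter
AR = 142 / 31
AR = 4.58

4.58


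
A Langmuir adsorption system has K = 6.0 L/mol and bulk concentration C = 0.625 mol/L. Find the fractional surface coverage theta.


Langmuir isotherm: theta = K*C / (1 + K*C)
K*C = 6.0 * 0.625 = 3.75
theta = 3.75 / (1 + 3.75) = 3.75 / 4.75
theta = 0.7895

0.7895


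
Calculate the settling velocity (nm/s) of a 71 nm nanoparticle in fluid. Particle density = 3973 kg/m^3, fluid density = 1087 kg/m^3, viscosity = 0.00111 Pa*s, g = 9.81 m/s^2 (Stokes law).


Radius R = 71/2 nm = 3.55e-08 m
Density difference = 3973 - 1087 = 2886 kg/m^3
v = 2 * R^2 * (rho_p - rho_f) * g / (9 * eta)
v = 2 * (3.55e-08)^2 * 2886 * 9.81 / (9 * 0.00111)
v = 7.1431e-09 m/s = 7.1431 nm/s

7.1431


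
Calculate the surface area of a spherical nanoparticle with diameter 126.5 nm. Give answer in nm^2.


Radius r = 126.5/2 = 63.25 nm
Surface area SA = 4 * pi * r^2
SA = 4 * pi * (63.25)^2
SA = 50272.55 nm^2

50272.55


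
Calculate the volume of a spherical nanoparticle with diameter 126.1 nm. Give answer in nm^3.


Radius r = 126.1/2 = 63.05 nm
Volume V = (4/3) * pi * r^3
V = (4/3) * pi * (63.05)^3
V = 1049890.2 nm^3

1049890.2


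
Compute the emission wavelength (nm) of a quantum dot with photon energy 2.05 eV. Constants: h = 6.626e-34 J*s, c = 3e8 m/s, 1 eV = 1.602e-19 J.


Convert energy: E = 2.05 eV = 2.05 * 1.602e-19 = 3.2841e-19 J
lambda = h*c / E = 6.626e-34 * 3e8 / 3.2841e-19
lambda = 6.0528e-07 m = 605.3 nm

605.3


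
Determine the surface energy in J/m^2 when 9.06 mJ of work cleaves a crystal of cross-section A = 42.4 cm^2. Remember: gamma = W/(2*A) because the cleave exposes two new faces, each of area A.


Convert: A = 42.4 cm^2 = 0.00424 m^2, W = 9.06 mJ = 0.00906 J
Cleaving exposes two faces of area A, so total new surface = 2*A and gamma = W / (2*A)
gamma = 0.00906 / (2 * 0.00424)
gamma = 1.068 J/m^2

1.068


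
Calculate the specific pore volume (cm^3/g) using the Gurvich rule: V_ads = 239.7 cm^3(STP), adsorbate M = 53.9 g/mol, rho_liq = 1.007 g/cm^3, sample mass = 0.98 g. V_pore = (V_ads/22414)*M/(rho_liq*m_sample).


Moles adsorbed n = V_ads / 22414 = 239.7 / 22414 = 1.069421e-02 mol
Liquid volume V_liq = n * M / rho_liq = 1.069421e-02 * 53.9 / 1.007 = 0.57241 cm^3
Specific pore volume V_pore = V_liq / m_sample = 0.57241 / 0.98
V_pore = 0.5841 cm^3/g

0.5841


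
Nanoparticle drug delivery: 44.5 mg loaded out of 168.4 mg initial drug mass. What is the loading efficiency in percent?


Drug loading efficiency = (drug loaded / drug initial) * 100
DLE = 44.5 / 168.4 * 100
DLE = 0.2643 * 100
DLE = 26.43%

26.43


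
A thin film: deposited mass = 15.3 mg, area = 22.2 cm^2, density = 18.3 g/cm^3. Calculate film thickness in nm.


Convert: m = 15.3 mg = 1.5300e-05 kg, A = 22.2 cm^2 = 2.2200e-03 m^2, rho = 18.3 g/cm^3 = 18300 kg/m^3
t = m / (A * rho)
t = 1.5300e-05 / (2.2200e-03 * 18300)
t = 3.7661e-07 m = 376.6 nm

376.6


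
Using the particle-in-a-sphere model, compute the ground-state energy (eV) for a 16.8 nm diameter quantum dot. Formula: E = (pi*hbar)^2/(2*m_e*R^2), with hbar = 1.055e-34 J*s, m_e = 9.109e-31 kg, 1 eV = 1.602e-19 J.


Radius R = 16.8/2 = 8.4 nm = 8.4e-09 m
E = (pi * 1.055e-34)^2 / (2 * 9.109e-31 * (8.4e-09)^2)
E(J) = 8.54566e-22
E = E(J) / 1.602e-19 = 0.0053 eV

0.0053


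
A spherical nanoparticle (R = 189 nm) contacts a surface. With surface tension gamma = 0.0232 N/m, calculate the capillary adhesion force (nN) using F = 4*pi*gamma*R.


Convert radius: R = 189 nm = 1.89e-07 m
F = 4 * pi * gamma * R
F = 4 * pi * 0.0232 * 1.89e-07
F = 5.5101e-08 N = 55.101 nN

55.101


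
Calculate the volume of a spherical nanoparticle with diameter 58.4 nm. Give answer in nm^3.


Radius r = 58.4/2 = 29.2 nm
Volume V = (4/3) * pi * r^3
V = (4/3) * pi * (29.2)^3
V = 104288.68 nm^3

104288.68


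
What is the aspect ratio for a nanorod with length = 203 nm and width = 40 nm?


Aspect ratio AR = length / diameter
AR = 203 / 40
AR = 5.08

5.08


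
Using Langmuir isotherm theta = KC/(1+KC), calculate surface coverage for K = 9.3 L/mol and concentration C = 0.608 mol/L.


Langmuir isotherm: theta = K*C / (1 + K*C)
K*C = 9.3 * 0.608 = 5.6544
theta = 5.6544 / (1 + 5.6544) = 5.6544 / 6.6544
theta = 0.8497

0.8497


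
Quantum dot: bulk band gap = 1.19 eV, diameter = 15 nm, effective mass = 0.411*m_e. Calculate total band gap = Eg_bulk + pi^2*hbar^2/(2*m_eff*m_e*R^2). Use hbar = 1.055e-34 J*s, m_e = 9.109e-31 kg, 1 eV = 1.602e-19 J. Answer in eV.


Radius R = 15/2 nm = 7.5e-09 m
Confinement energy dE = pi^2 * hbar^2 / (2 * m_eff * m_e * R^2)
dE = pi^2 * (1.055e-34)^2 / (2 * 0.411 * 9.109e-31 * (7.5e-09)^2) J, divided by 1.602e-19 J/eV
dE = 0.0163 eV
Total band gap = E_g(bulk) + dE = 1.19 + 0.0163 = 1.2063 eV

1.2063


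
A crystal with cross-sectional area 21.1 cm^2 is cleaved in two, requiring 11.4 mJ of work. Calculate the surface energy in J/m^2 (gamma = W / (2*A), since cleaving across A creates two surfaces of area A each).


Convert: A = 21.1 cm^2 = 0.00211 m^2, W = 11.4 mJ = 0.0114 J
Cleaving exposes two faces of area A, so total new surface = 2*A and gamma = W / (2*A)
gamma = 0.0114 / (2 * 0.00211)
gamma = 2.701 J/m^2

2.701


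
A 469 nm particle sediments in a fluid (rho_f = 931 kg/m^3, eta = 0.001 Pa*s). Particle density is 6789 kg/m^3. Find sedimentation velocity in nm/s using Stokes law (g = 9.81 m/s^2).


Radius R = 469/2 nm = 2.345e-07 m
Density difference = 6789 - 931 = 5858 kg/m^3
v = 2 * R^2 * (rho_p - rho_f) * g / (9 * eta)
v = 2 * (2.345e-07)^2 * 5858 * 9.81 / (9 * 0.001)
v = 7.0225e-07 m/s = 702.2497 nm/s

702.2497


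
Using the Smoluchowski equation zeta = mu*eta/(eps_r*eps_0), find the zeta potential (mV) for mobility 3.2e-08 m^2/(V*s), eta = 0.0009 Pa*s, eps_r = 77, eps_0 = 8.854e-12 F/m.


Smoluchowski equation: zeta = mu * eta / (eps_r * eps_0)
zeta = 3.2e-08 * 0.0009 / (77 * 8.854e-12)
zeta = 0.042244 V = 42.24 mV

42.24


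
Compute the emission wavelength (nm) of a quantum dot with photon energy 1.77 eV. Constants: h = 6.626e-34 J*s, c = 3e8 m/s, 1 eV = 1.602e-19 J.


Convert energy: E = 1.77 eV = 1.77 * 1.602e-19 = 2.83554e-19 J
lambda = h*c / E = 6.626e-34 * 3e8 / 2.83554e-19
lambda = 7.0103e-07 m = 701.0 nm

701.0


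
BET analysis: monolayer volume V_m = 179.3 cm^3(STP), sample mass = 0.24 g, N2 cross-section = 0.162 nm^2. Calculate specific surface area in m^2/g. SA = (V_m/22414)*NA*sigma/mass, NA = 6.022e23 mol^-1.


Number of moles in monolayer = V_m / 22414 = 179.3 / 22414 = 0.00799946
Number of molecules = moles * NA = 0.00799946 * 6.022e23
SA = molecules * sigma / mass
SA = (179.3 / 22414) * 6.022e23 * 0.162e-18 / 0.24
SA = 3251.7 m^2/g

3251.7


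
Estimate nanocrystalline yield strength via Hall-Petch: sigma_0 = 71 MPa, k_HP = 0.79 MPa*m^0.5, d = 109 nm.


d = 109 nm = 1.09e-07 m
sqrt(d) = 0.0003301515
Hall-Petch contribution = k / sqrt(d) = 0.79 / 0.0003301515 = 2392.8 MPa
sigma = sigma_0 + k/sqrt(d) = 71 + 2392.8 = 2463.8 MPa

2463.8


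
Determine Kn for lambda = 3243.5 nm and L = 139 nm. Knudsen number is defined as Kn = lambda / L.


Knudsen number Kn = lambda / L
Kn = 3243.5 / 139
Kn = 23.3345

23.3345


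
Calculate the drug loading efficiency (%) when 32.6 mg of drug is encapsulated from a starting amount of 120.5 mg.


Drug loading efficiency = (drug loaded / drug initial) * 100
DLE = 32.6 / 120.5 * 100
DLE = 0.2705 * 100
DLE = 27.05%

27.05


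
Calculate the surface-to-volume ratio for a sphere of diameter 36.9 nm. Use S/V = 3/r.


Radius r = 36.9/2 = 18.45 nm
S/V = 3 / r = 3 / 18.45
S/V = 0.1626 nm^-1

0.1626


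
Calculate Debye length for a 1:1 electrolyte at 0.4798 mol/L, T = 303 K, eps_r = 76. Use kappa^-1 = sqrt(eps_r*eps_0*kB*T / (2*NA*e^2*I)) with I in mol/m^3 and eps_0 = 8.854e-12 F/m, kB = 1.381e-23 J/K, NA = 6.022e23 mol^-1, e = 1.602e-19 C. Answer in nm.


Ionic strength I = 0.4798 * 1^2 * 1000 = 479.8 mol/m^3
kappa^-1 = sqrt(76 * 8.854e-12 * 1.381e-23 * 303 / (2 * 6.022e23 * (1.602e-19)^2 * 479.8))
kappa^-1 = 0.436 nm

0.436


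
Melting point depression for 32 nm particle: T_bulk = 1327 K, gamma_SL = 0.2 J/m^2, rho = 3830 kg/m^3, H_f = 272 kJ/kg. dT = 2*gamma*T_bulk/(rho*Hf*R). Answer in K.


Radius R = 32/2 = 16 nm = 1.6e-08 m
Convert H_f = 272 kJ/kg = 272000 J/kg
dT = 2 * gamma_SL * T_bulk / (rho * H_f * R)
dT = 2 * 0.2 * 1327 / (3830 * 272000 * 1.6e-08)
dT = 31.8 K

31.8


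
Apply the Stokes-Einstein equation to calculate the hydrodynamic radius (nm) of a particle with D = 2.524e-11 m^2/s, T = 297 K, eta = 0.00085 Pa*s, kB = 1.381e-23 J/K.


Stokes-Einstein: R = kB*T / (6*pi*eta*D)
R = 1.381e-23 * 297 / (6 * pi * 0.00085 * 2.524e-11)
R = 1.01424e-08 m = 10.14 nm

10.14


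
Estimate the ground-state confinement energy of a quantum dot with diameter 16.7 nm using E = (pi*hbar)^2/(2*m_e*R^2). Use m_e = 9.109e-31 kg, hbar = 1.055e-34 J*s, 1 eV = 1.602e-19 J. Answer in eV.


Radius R = 16.7/2 = 8.35 nm = 8.35e-09 m
E = (pi * 1.055e-34)^2 / (2 * 9.109e-31 * (8.35e-09)^2)
E(J) = 8.64831e-22
E = E(J) / 1.602e-19 = 0.0054 eV

0.0054


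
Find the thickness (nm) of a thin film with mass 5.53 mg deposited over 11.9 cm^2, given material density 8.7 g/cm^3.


Convert: m = 5.53 mg = 5.5300e-06 kg, A = 11.9 cm^2 = 1.1900e-03 m^2, rho = 8.7 g/cm^3 = 8700 kg/m^3
t = m / (A * rho)
t = 5.5300e-06 / (1.1900e-03 * 8700)
t = 5.3414e-07 m = 534.1 nm

534.1


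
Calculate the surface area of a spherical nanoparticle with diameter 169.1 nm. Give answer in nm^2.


Radius r = 169.1/2 = 84.55 nm
Surface area SA = 4 * pi * r^2
SA = 4 * pi * (84.55)^2
SA = 89833.25 nm^2

89833.25


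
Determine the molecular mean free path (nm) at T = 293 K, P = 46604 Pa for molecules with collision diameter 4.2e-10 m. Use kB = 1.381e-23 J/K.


Mean free path: lambda = kB*T / (sqrt(2) * pi * d^2 * P)
lambda = 1.381e-23 * 293 / (sqrt(2) * pi * (4.2e-10)^2 * 46604)
lambda = 1.10783e-07 m
lambda = 110.78 nm

110.78


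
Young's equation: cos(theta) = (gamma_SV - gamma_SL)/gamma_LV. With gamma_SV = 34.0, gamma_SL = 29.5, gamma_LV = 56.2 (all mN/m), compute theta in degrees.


cos(theta) = (gamma_SV - gamma_SL) / gamma_LV
cos(theta) = (34.0 - 29.5) / 56.2
cos(theta) = 0.080071
theta = arccos(0.080071) = 85.41 degrees

85.41


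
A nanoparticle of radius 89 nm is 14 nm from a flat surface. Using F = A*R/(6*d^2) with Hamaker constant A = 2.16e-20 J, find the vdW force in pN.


Convert to SI: R = 89 nm = 8.9e-08 m, d = 14 nm = 1.4e-08 m
F = A * R / (6 * d^2)
F = 2.16e-20 * 8.9e-08 / (6 * (1.4e-08)^2)
F = 1.63469e-12 N = 1.635 pN

1.635


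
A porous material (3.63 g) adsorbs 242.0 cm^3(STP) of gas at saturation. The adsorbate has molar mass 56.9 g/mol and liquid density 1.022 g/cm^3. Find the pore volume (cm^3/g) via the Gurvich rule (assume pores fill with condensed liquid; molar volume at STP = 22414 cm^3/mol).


Moles adsorbed n = V_ads / 22414 = 242.0 / 22414 = 1.079682e-02 mol
Liquid volume V_liq = n * M / rho_liq = 1.079682e-02 * 56.9 / 1.022 = 0.60111 cm^3
Specific pore volume V_pore = V_liq / m_sample = 0.60111 / 3.63
V_pore = 0.1656 cm^3/g

0.1656


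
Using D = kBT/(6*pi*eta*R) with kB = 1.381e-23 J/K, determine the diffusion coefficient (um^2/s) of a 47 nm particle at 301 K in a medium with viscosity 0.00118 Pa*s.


Radius R = 47/2 = 23.5 nm = 2.35e-08 m
D = kB*T / (6*pi*eta*R)
D = 1.381e-23 * 301 / (6 * pi * 0.00118 * 2.35e-08)
D = 7.9526e-12 m^2/s = 7.953 um^2/s

7.953


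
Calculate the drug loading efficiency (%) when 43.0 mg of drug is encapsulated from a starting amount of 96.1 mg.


Drug loading efficiency = (drug loaded / drug initial) * 100
DLE = 43.0 / 96.1 * 100
DLE = 0.4475 * 100
DLE = 44.75%

44.75


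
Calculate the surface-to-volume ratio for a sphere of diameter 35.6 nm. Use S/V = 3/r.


Radius r = 35.6/2 = 17.8 nm
S/V = 3 / r = 3 / 17.8
S/V = 0.1685 nm^-1

0.1685


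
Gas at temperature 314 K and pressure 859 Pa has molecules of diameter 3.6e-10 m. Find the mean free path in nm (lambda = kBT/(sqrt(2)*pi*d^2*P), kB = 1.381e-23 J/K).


Mean free path: lambda = kB*T / (sqrt(2) * pi * d^2 * P)
lambda = 1.381e-23 * 314 / (sqrt(2) * pi * (3.6e-10)^2 * 859)
lambda = 8.76719e-06 m
lambda = 8767.19 nm

8767.19


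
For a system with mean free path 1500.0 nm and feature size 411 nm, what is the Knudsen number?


Knudsen number Kn = lambda / L
Kn = 1500.0 / 411
Kn = 3.6496

3.6496


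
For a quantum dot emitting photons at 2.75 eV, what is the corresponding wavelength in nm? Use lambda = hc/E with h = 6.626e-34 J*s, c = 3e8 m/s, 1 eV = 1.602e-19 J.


Convert energy: E = 2.75 eV = 2.75 * 1.602e-19 = 4.4055e-19 J
lambda = h*c / E = 6.626e-34 * 3e8 / 4.4055e-19
lambda = 4.51209e-07 m = 451.2 nm

451.2


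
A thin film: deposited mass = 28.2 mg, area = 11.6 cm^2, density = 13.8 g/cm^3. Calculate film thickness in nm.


Convert: m = 28.2 mg = 2.8200e-05 kg, A = 11.6 cm^2 = 1.1600e-03 m^2, rho = 13.8 g/cm^3 = 13800 kg/m^3
t = m / (A * rho)
t = 2.8200e-05 / (1.1600e-03 * 13800)
t = 1.7616e-06 m = 1761.6 nm

1761.6


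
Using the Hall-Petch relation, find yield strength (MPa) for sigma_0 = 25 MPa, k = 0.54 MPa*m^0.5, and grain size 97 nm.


d = 97 nm = 9.7e-08 m
sqrt(d) = 0.0003114482
Hall-Petch contribution = k / sqrt(d) = 0.54 / 0.0003114482 = 1733.8 MPa
sigma = sigma_0 + k/sqrt(d) = 25 + 1733.8 = 1758.8 MPa

1758.8


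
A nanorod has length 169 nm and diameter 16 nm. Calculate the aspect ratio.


Aspect ratio AR = length / diameter
AR = 169 / 16
AR = 10.56

10.56


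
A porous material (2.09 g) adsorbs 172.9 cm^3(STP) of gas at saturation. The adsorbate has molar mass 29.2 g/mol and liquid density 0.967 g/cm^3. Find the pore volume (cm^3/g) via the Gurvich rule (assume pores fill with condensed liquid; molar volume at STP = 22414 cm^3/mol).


Moles adsorbed n = V_ads / 22414 = 172.9 / 22414 = 7.713929e-03 mol
Liquid volume V_liq = n * M / rho_liq = 7.713929e-03 * 29.2 / 0.967 = 0.23293 cm^3
Specific pore volume V_pore = V_liq / m_sample = 0.23293 / 2.09
V_pore = 0.1115 cm^3/g

0.1115


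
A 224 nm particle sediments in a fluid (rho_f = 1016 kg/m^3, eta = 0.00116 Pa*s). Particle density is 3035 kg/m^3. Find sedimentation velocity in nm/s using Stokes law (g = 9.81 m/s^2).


Radius R = 224/2 nm = 1.12e-07 m
Density difference = 3035 - 1016 = 2019 kg/m^3
v = 2 * R^2 * (rho_p - rho_f) * g / (9 * eta)
v = 2 * (1.12e-07)^2 * 2019 * 9.81 / (9 * 0.00116)
v = 4.7596e-08 m/s = 47.596 nm/s

47.596


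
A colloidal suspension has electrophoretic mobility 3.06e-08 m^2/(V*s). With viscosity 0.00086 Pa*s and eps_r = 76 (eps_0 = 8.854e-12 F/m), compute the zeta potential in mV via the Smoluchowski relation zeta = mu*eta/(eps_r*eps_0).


Smoluchowski equation: zeta = mu * eta / (eps_r * eps_0)
zeta = 3.06e-08 * 0.00086 / (76 * 8.854e-12)
zeta = 0.039108 V = 39.11 mV

39.11


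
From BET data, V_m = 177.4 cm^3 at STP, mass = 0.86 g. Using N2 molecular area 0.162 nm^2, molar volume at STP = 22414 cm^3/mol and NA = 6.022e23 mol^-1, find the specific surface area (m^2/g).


Number of moles in monolayer = V_m / 22414 = 177.4 / 22414 = 0.0079147
Number of molecules = moles * NA = 0.0079147 * 6.022e23
SA = molecules * sigma / mass
SA = (177.4 / 22414) * 6.022e23 * 0.162e-18 / 0.86
SA = 897.8 m^2/g

897.8


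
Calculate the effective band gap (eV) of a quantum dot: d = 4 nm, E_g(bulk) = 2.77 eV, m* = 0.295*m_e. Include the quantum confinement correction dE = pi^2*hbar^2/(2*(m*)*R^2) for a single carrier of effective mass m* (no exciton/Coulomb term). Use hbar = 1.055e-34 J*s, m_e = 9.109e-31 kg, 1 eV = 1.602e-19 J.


Radius R = 4/2 nm = 2e-09 m
Confinement energy dE = pi^2 * hbar^2 / (2 * m_eff * m_e * R^2)
dE = pi^2 * (1.055e-34)^2 / (2 * 0.295 * 9.109e-31 * (2e-09)^2) J, divided by 1.602e-19 J/eV
dE = 0.319 eV
Total band gap = E_g(bulk) + dE = 2.77 + 0.319 = 3.089 eV

3.089


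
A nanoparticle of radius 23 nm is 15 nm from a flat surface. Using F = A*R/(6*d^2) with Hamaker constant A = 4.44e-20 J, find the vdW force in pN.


Convert to SI: R = 23 nm = 2.3e-08 m, d = 15 nm = 1.5e-08 m
F = A * R / (6 * d^2)
F = 4.44e-20 * 2.3e-08 / (6 * (1.5e-08)^2)
F = 7.56444e-13 N = 0.756 pN

0.756


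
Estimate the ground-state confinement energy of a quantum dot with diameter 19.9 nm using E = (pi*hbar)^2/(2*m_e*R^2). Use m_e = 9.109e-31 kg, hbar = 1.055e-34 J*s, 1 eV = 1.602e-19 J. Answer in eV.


Radius R = 19.9/2 = 9.95 nm = 9.95e-09 m
E = (pi * 1.055e-34)^2 / (2 * 9.109e-31 * (9.95e-09)^2)
E(J) = 6.09057e-22
E = E(J) / 1.602e-19 = 0.0038 eV

0.0038


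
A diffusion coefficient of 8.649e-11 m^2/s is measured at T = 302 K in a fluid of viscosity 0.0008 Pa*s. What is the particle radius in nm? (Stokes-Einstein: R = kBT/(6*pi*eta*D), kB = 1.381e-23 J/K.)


Stokes-Einstein: R = kB*T / (6*pi*eta*D)
R = 1.381e-23 * 302 / (6 * pi * 0.0008 * 8.649e-11)
R = 3.19774e-09 m = 3.2 nm

3.2


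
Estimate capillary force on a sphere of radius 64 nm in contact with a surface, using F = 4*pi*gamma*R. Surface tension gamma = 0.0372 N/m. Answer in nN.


Convert radius: R = 64 nm = 6.4e-08 m
F = 4 * pi * gamma * R
F = 4 * pi * 0.0372 * 6.4e-08
F = 2.9918e-08 N = 29.918 nN

29.918


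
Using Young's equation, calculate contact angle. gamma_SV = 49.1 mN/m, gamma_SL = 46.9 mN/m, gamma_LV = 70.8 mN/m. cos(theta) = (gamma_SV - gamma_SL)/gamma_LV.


cos(theta) = (gamma_SV - gamma_SL) / gamma_LV
cos(theta) = (49.1 - 46.9) / 70.8
cos(theta) = 0.031073
theta = arccos(0.031073) = 88.22 degrees

88.22


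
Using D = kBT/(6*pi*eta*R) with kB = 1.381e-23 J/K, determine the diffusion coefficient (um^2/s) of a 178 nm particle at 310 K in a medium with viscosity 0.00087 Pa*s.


Radius R = 178/2 = 89 nm = 8.9e-08 m
D = kB*T / (6*pi*eta*R)
D = 1.381e-23 * 310 / (6 * pi * 0.00087 * 8.9e-08)
D = 2.93322e-12 m^2/s = 2.933 um^2/s

2.933


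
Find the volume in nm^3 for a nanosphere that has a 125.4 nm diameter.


Radius r = 125.4/2 = 62.7 nm
Volume V = (4/3) * pi * r^3
V = (4/3) * pi * (62.7)^3
V = 1032502.79 nm^3

1032502.79


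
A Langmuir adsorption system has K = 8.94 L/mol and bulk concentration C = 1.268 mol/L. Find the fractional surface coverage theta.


Langmuir isotherm: theta = K*C / (1 + K*C)
K*C = 8.94 * 1.268 = 11.33592
theta = 11.33592 / (1 + 11.33592) = 11.33592 / 12.33592
theta = 0.9189

0.9189


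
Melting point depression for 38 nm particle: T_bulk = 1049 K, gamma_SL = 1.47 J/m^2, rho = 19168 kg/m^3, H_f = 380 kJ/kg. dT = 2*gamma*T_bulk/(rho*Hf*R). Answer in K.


Radius R = 38/2 = 19 nm = 1.9e-08 m
Convert H_f = 380 kJ/kg = 380000 J/kg
dT = 2 * gamma_SL * T_bulk / (rho * H_f * R)
dT = 2 * 1.47 * 1049 / (19168 * 380000 * 1.9e-08)
dT = 22.3 K

22.3
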